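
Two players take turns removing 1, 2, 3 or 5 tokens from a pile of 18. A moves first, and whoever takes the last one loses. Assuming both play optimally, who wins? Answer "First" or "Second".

First

Positions where the player to move wins (W) vs loses (L):
i:   0  1  2  3  4  5  6  7  8  9 10 11 12 13 14 15 16 17 18
     W  L  W  W  W  L  W  W  W  L  W  W  W  L  W  W  W  L  W
Position 18 is W, so the first player wins.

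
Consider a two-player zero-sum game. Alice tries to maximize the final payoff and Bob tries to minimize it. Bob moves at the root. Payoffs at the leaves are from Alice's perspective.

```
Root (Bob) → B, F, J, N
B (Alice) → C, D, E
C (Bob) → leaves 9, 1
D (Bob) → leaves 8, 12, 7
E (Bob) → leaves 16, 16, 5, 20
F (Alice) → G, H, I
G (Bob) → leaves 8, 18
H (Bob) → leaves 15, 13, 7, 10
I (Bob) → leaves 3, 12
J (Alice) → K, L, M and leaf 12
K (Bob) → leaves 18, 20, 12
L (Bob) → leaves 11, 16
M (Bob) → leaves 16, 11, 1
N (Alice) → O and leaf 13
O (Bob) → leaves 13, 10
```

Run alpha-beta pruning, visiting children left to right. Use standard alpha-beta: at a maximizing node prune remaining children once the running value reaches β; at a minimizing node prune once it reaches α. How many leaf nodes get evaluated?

15

C [α=-∞,β=+∞]: v=1
D [α=1,β=+∞]: v=7
E [α=7,β=+∞]: v=5 after child 3 ≤ α → α-cutoff, skip 1
B [α=-∞,β=+∞]: v=7
G [α=-∞,β=7]: v=8
F [α=-∞,β=7]: v=8 after child 1 ≥ β → β-cutoff, skip 2
K [α=-∞,β=7]: v=12
J [α=-∞,β=7]: v=12 after child 1 ≥ β → β-cutoff, skip 3
O [α=-∞,β=7]: v=10
N [α=-∞,β=7]: v=10 after child 1 ≥ β → β-cutoff, skip 1
Root [α=-∞,β=+∞]: v=7
Leaves evaluated: 15 of 29.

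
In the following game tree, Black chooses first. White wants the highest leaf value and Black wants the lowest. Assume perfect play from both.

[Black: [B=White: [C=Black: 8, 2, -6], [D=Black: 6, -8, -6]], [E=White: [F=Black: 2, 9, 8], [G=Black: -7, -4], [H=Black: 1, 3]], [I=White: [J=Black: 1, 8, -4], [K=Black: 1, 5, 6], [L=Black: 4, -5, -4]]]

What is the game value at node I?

1

J: min(1, 8, -4) = -4
K: min(1, 5, 6) = 1
L: min(4, -5, -4) = -5
I: max(-4, 1, -5) = 1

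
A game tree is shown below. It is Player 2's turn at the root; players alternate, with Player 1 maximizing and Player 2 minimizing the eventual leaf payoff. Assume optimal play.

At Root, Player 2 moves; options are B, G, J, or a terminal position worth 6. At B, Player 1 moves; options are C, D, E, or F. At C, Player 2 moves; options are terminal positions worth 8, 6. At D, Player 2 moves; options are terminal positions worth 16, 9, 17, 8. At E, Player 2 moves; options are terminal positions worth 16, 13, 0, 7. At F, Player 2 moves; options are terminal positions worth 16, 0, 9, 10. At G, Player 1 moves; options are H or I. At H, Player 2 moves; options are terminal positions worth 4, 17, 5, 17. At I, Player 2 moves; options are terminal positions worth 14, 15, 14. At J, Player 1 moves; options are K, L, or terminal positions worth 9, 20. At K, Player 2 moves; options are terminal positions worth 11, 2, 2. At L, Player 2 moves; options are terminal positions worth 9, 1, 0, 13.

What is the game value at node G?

14

H: min(4, 17, 5, 17) = 4
I: min(14, 15, 14) = 14
G: max(4, 14) = 14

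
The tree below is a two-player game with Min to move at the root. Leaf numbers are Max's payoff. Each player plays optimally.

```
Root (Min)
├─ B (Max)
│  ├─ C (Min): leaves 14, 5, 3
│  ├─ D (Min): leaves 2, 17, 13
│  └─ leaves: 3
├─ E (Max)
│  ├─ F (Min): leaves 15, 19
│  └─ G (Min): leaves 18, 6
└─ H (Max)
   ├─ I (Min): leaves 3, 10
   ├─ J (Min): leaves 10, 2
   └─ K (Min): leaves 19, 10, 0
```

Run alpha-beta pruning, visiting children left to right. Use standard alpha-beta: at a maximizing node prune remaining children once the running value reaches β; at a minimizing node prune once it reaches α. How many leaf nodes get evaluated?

9

C [α=-∞,β=+∞]: v=3
D [α=3,β=+∞]: v=2 after child 1 ≤ α → α-cutoff, skip 2
B [α=-∞,β=+∞]: v=3
F [α=-∞,β=3]: v=15
E [α=-∞,β=3]: v=15 after child 1 ≥ β → β-cutoff, skip 1
I [α=-∞,β=3]: v=3
H [α=-∞,β=3]: v=3 after child 1 ≥ β → β-cutoff, skip 2
Root [α=-∞,β=+∞]: v=3
Leaves evaluated: 9 of 18.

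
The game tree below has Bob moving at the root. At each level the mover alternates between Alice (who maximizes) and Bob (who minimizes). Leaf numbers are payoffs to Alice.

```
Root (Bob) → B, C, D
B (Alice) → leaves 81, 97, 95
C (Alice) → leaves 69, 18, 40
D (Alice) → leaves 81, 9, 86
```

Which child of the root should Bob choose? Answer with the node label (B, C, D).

B (Alice): max(81, 97, 95) = 97
C (Alice): max(69, 18, 40) = 69
D (Alice): max(81, 9, 86) = 86
Root (Bob): min(97, 69, 86) = 69
Bob picks the child with the lowest value: C (value 69).

C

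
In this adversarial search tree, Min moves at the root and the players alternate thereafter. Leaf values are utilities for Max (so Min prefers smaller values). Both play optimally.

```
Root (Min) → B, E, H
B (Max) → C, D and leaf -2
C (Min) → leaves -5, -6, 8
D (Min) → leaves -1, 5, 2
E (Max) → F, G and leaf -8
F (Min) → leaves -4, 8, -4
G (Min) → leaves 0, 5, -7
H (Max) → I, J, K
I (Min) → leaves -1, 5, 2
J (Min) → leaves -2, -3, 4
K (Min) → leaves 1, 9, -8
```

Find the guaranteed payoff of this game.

-4

C (Min): min(-5, -6, 8) = -6
D (Min): min(-1, 5, 2) = -1
B (Max): max(-6, -1, -2) = -1
F (Min): min(-4, 8, -4) = -4
G (Min): min(0, 5, -7) = -7
E (Max): max(-4, -7, -8) = -4
I (Min): min(-1, 5, 2) = -1
J (Min): min(-2, -3, 4) = -3
K (Min): min(1, 9, -8) = -8
H (Max): max(-1, -3, -8) = -1
Root (Min): min(-1, -4, -1) = -4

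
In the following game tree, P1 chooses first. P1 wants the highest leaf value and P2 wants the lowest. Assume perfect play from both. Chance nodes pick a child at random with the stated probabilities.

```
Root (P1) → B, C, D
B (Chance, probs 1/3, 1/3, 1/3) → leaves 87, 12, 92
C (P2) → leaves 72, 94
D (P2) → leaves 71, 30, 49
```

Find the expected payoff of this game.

72

B (Chance): 1/3·87 + 1/3·12 + 1/3·92 = 63.67
C (P2): min(72, 94) = 72
D (P2): min(71, 30, 49) = 30
Root (P1): max(63.67, 72, 30) = 72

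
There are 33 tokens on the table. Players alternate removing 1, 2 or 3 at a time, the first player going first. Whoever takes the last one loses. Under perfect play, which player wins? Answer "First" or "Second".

W/L table (W = player to move can force a win):
i:   0  1  2  3  4  5  6  7  8  9 10 11 12 13 14 15 16 17 18 19 20 21 22 23 24 25 26 27 28 29 30 31 32 33
     W  L  W  W  W  L  W  W  W  L  W  W  W  L  W  W  W  L  W  W  W  L  W  W  W  L  W  W  W  L  W  W  W  L
Position 33 is L, so the second player wins.

Second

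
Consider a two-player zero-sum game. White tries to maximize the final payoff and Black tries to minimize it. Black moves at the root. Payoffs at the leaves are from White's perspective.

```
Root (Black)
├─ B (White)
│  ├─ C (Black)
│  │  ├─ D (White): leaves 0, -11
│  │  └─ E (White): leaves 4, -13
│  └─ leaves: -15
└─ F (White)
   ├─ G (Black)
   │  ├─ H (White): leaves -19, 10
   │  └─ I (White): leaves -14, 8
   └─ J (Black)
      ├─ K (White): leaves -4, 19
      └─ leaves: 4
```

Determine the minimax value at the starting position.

D (White): max(0, -11) = 0
E (White): max(4, -13) = 4
C (Black): min(0, 4) = 0
B (White): max(0, -15) = 0
H (White): max(-19, 10) = 10
I (White): max(-14, 8) = 8
G (Black): min(10, 8) = 8
K (White): max(-4, 19) = 19
J (Black): min(19, 4) = 4
F (White): max(8, 4) = 8
Root (Black): min(0, 8) = 0

0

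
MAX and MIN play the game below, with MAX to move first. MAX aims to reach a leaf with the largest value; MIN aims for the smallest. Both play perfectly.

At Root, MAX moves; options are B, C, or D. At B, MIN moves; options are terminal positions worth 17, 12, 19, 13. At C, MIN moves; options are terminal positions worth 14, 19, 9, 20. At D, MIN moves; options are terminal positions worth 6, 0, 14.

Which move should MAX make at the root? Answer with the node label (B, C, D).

B (MIN): min(17, 12, 19, 13) = 12
C (MIN): min(14, 19, 9, 20) = 9
D (MIN): min(6, 0, 14) = 0
Root (MAX): max(12, 9, 0) = 12
MAX picks the child with the highest value: B (value 12).

B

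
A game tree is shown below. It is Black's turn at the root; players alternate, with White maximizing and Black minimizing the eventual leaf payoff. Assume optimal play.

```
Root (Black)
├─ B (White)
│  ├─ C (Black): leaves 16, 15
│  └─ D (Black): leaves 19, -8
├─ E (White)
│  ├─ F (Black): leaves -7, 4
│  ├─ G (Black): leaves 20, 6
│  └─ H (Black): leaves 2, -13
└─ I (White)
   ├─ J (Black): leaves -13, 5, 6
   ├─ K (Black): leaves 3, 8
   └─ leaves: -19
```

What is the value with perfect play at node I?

J: min(-13, 5, 6) = -13
K: min(3, 8) = 3
I: max(-13, 3, -19) = 3

3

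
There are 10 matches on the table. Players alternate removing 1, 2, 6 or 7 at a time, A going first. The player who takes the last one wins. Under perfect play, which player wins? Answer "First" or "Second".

First

Positions where the player to move wins (W) vs loses (L):
i:   0  1  2  3  4  5  6  7  8  9 10
     L  W  W  L  W  W  W  W  L  W  W
Position 10 is W, so the first player wins.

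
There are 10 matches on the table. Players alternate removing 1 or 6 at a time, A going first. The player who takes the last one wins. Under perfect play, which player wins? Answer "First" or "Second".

First

W/L table (W = player to move can force a win):
i:   0  1  2  3  4  5  6  7  8  9 10
     L  W  L  W  L  W  W  L  W  L  W
Position 10 is W, so the first player wins.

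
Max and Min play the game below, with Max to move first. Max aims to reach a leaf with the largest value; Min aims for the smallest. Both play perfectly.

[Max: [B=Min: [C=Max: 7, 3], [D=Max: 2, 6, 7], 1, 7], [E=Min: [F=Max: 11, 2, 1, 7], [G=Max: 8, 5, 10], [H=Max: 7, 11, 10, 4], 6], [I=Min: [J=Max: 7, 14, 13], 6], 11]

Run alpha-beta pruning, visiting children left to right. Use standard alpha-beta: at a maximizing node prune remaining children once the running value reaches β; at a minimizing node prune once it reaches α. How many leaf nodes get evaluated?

C [α=-∞,β=+∞]: v=7
D [α=-∞,β=7]: v=7
B [α=-∞,β=+∞]: v=1
F [α=1,β=+∞]: v=11
G [α=1,β=11]: v=10
H [α=1,β=10]: v=11 after child 2 ≥ β → β-cutoff, skip 2
E [α=1,β=+∞]: v=6
J [α=6,β=+∞]: v=14
I [α=6,β=+∞]: v=6
Root [α=-∞,β=+∞]: v=11
Leaves evaluated: 22 of 24.

22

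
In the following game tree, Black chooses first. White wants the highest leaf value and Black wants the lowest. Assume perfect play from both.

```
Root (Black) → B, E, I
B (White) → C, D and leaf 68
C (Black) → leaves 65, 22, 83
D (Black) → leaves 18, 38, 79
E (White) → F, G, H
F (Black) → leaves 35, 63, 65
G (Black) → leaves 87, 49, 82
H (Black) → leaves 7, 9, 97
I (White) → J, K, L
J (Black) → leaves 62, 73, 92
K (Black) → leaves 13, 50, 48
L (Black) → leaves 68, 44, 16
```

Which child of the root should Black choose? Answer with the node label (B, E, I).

E

C (Black): min(65, 22, 83) = 22
D (Black): min(18, 38, 79) = 18
B (White): max(22, 18, 68) = 68
F (Black): min(35, 63, 65) = 35
G (Black): min(87, 49, 82) = 49
H (Black): min(7, 9, 97) = 7
E (White): max(35, 49, 7) = 49
J (Black): min(62, 73, 92) = 62
K (Black): min(13, 50, 48) = 13
L (Black): min(68, 44, 16) = 16
I (White): max(62, 13, 16) = 62
Root (Black): min(68, 49, 62) = 49
Black picks the child with the lowest value: E (value 49).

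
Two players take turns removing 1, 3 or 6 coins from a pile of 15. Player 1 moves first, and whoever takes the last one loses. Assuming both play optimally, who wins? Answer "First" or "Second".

First

Positions where the player to move wins (W) vs loses (L):
i:   0  1  2  3  4  5  6  7  8  9 10 11 12 13 14 15
     W  L  W  L  W  L  W  W  W  W  L  W  L  W  L  W
Position 15 is W, so the first player wins.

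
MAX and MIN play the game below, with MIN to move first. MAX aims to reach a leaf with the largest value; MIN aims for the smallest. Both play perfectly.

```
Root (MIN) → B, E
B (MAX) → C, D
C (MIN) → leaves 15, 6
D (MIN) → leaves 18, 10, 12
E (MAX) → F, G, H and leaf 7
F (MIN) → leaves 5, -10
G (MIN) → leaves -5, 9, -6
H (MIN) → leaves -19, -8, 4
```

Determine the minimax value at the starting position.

7

C (MIN): min(15, 6) = 6
D (MIN): min(18, 10, 12) = 10
B (MAX): max(6, 10) = 10
F (MIN): min(5, -10) = -10
G (MIN): min(-5, 9, -6) = -6
H (MIN): min(-19, -8, 4) = -19
E (MAX): max(-10, -6, -19, 7) = 7
Root (MIN): min(10, 7) = 7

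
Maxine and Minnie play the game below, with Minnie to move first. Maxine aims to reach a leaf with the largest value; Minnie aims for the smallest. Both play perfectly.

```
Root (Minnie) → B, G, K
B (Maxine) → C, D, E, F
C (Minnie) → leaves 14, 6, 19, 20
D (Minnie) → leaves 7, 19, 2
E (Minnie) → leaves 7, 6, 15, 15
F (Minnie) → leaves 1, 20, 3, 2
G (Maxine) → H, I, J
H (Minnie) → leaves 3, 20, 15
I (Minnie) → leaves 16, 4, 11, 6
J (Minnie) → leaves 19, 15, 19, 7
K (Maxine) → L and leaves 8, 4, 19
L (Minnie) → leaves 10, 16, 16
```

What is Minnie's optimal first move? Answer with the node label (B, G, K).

B

C (Minnie): min(14, 6, 19, 20) = 6
D (Minnie): min(7, 19, 2) = 2
E (Minnie): min(7, 6, 15, 15) = 6
F (Minnie): min(1, 20, 3, 2) = 1
B (Maxine): max(6, 2, 6, 1) = 6
H (Minnie): min(3, 20, 15) = 3
I (Minnie): min(16, 4, 11, 6) = 4
J (Minnie): min(19, 15, 19, 7) = 7
G (Maxine): max(3, 4, 7) = 7
L (Minnie): min(10, 16, 16) = 10
K (Maxine): max(10, 8, 4, 19) = 19
Root (Minnie): min(6, 7, 19) = 6
Minnie picks the child with the lowest value: B (value 6).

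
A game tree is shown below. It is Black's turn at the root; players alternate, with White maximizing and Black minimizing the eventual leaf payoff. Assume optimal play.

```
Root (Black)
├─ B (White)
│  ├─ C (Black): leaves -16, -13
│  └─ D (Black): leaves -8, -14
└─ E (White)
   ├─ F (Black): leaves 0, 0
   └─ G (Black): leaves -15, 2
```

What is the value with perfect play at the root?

C (Black): min(-16, -13) = -16
D (Black): min(-8, -14) = -14
B (White): max(-16, -14) = -14
F (Black): min(0, 0) = 0
G (Black): min(-15, 2) = -15
E (White): max(0, -15) = 0
Root (Black): min(-14, 0) = -14

-14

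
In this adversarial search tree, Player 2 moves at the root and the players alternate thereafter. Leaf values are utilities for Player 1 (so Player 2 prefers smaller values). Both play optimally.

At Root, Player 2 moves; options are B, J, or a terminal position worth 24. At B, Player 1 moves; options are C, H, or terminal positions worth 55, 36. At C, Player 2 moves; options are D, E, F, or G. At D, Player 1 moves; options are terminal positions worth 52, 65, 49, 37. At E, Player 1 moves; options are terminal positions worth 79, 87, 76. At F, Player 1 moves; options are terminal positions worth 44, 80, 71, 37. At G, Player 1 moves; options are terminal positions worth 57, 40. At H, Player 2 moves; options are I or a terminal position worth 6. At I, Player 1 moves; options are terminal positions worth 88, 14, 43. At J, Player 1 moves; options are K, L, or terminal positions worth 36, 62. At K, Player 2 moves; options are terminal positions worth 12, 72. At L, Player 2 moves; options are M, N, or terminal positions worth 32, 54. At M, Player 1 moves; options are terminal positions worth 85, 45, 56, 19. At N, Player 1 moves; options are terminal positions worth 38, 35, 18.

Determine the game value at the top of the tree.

D (Player 1): max(52, 65, 49, 37) = 65
E (Player 1): max(79, 87, 76) = 87
F (Player 1): max(44, 80, 71, 37) = 80
G (Player 1): max(57, 40) = 57
C (Player 2): min(65, 87, 80, 57) = 57
I (Player 1): max(88, 14, 43) = 88
H (Player 2): min(88, 6) = 6
B (Player 1): max(57, 6, 55, 36) = 57
K (Player 2): min(12, 72) = 12
M (Player 1): max(85, 45, 56, 19) = 85
N (Player 1): max(38, 35, 18) = 38
L (Player 2): min(85, 38, 32, 54) = 32
J (Player 1): max(12, 32, 36, 62) = 62
Root (Player 2): min(57, 62, 24) = 24

24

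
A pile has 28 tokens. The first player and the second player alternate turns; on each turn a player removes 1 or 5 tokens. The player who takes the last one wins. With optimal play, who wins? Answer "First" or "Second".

Positions where the player to move wins (W) vs loses (L):
i:   0  1  2  3  4  5  6  7  8  9 10 11 12 13 14 15 16 17 18 19 20 21 22 23 24 25 26 27 28
     L  W  L  W  L  W  L  W  L  W  L  W  L  W  L  W  L  W  L  W  L  W  L  W  L  W  L  W  L
Position 28 is L, so the second player wins.

Second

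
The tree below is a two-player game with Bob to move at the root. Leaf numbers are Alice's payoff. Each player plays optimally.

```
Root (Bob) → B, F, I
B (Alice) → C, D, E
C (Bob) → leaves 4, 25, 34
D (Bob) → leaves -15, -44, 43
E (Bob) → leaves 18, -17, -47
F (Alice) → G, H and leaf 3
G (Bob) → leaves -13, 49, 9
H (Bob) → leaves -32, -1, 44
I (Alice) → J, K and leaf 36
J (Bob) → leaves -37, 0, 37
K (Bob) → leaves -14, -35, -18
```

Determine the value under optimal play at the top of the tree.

C (Bob): min(4, 25, 34) = 4
D (Bob): min(-15, -44, 43) = -44
E (Bob): min(18, -17, -47) = -47
B (Alice): max(4, -44, -47) = 4
G (Bob): min(-13, 49, 9) = -13
H (Bob): min(-32, -1, 44) = -32
F (Alice): max(-13, -32, 3) = 3
J (Bob): min(-37, 0, 37) = -37
K (Bob): min(-14, -35, -18) = -35
I (Alice): max(-37, -35, 36) = 36
Root (Bob): min(4, 3, 36) = 3

3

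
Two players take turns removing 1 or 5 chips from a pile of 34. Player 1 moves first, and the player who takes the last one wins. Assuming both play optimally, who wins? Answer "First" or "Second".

Second

i:   0  1  2  3  4  5  6  7  8  9 10 11 12 13 14 15 16 17 18 19 20 21 22 23 24 25 26 27 28 29 30 31 32 33 34
     L  W  L  W  L  W  L  W  L  W  L  W  L  W  L  W  L  W  L  W  L  W  L  W  L  W  L  W  L  W  L  W  L  W  L
Position 34 is L, so the second player wins.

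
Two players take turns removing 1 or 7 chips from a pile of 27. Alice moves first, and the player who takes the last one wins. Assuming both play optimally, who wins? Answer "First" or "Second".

Mark each pile size as W (mover wins) or L (mover loses):
i:   0  1  2  3  4  5  6  7  8  9 10 11 12 13 14 15 16 17 18 19 20 21 22 23 24 25 26 27
     L  W  L  W  L  W  L  W  L  W  L  W  L  W  L  W  L  W  L  W  L  W  L  W  L  W  L  W
Position 27 is W, so the first player wins.

First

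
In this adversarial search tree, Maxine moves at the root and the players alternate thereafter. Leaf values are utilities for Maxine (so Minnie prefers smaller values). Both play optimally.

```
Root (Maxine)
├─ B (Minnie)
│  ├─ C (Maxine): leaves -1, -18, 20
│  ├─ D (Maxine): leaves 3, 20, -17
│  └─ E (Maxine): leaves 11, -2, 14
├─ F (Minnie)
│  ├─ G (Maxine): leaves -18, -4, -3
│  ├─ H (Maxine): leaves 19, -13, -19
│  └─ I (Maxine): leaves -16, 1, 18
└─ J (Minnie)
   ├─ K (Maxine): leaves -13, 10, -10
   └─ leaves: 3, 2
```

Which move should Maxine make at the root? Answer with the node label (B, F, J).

C (Maxine): max(-1, -18, 20) = 20
D (Maxine): max(3, 20, -17) = 20
E (Maxine): max(11, -2, 14) = 14
B (Minnie): min(20, 20, 14) = 14
G (Maxine): max(-18, -4, -3) = -3
H (Maxine): max(19, -13, -19) = 19
I (Maxine): max(-16, 1, 18) = 18
F (Minnie): min(-3, 19, 18) = -3
K (Maxine): max(-13, 10, -10) = 10
J (Minnie): min(10, 3, 2) = 2
Root (Maxine): max(14, -3, 2) = 14
Maxine picks the child with the highest value: B (value 14).

B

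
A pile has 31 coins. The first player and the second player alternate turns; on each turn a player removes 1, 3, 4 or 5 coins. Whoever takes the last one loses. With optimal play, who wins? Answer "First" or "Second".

Mark each pile size as W (mover wins) or L (mover loses):
i:   0  1  2  3  4  5  6  7  8  9 10 11 12 13 14 15 16 17 18 19 20 21 22 23 24 25 26 27 28 29 30 31
     W  L  W  L  W  W  W  W  W  L  W  L  W  W  W  W  W  L  W  L  W  W  W  W  W  L  W  L  W  W  W  W
Position 31 is W, so the first player wins.

First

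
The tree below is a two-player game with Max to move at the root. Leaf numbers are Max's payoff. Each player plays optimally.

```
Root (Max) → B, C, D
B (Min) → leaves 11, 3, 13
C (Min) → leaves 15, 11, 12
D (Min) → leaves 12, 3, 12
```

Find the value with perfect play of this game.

B (Min): min(11, 3, 13) = 3
C (Min): min(15, 11, 12) = 11
D (Min): min(12, 3, 12) = 3
Root (Max): max(3, 11, 3) = 11

11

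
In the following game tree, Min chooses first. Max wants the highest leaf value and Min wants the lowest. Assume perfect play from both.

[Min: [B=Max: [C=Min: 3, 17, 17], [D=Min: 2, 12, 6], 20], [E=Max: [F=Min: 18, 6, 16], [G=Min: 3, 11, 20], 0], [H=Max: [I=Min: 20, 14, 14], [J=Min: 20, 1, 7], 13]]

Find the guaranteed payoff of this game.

6

C (Min): min(3, 17, 17) = 3
D (Min): min(2, 12, 6) = 2
B (Max): max(3, 2, 20) = 20
F (Min): min(18, 6, 16) = 6
G (Min): min(3, 11, 20) = 3
E (Max): max(6, 3, 0) = 6
I (Min): min(20, 14, 14) = 14
J (Min): min(20, 1, 7) = 1
H (Max): max(14, 1, 13) = 14
Root (Min): min(20, 6, 14) = 6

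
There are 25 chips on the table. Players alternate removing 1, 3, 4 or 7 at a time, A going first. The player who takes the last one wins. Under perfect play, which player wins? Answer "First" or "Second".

Compute winning (W) and losing (L) positions by backward induction:
i:   0  1  2  3  4  5  6  7  8  9 10 11 12 13 14 15 16 17 18 19 20 21 22 23 24 25
     L  W  L  W  W  W  W  W  L  W  L  W  W  W  W  W  L  W  L  W  W  W  W  W  L  W
Position 25 is W, so the first player wins.

First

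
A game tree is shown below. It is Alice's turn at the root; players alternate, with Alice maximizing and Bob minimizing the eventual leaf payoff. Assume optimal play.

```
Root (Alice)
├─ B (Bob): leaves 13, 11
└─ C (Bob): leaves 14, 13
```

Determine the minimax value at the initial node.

B (Bob): min(13, 11) = 11
C (Bob): min(14, 13) = 13
Root (Alice): max(11, 13) = 13

13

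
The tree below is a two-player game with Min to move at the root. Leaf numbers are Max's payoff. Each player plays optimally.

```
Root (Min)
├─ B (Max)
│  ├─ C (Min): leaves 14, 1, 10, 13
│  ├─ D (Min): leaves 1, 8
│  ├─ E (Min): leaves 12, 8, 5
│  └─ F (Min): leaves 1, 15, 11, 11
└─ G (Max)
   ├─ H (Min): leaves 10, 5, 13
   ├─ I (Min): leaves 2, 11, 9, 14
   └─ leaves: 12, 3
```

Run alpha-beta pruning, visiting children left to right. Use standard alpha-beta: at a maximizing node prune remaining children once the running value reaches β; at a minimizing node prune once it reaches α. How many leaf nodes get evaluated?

C [α=-∞,β=+∞]: v=1
D [α=1,β=+∞]: v=1 after child 1 ≤ α → α-cutoff, skip 1
E [α=1,β=+∞]: v=5
F [α=5,β=+∞]: v=1 after child 1 ≤ α → α-cutoff, skip 3
B [α=-∞,β=+∞]: v=5
H [α=-∞,β=5]: v=5
G [α=-∞,β=5]: v=5 after child 1 ≥ β → β-cutoff, skip 3
Root [α=-∞,β=+∞]: v=5
Leaves evaluated: 12 of 22.

12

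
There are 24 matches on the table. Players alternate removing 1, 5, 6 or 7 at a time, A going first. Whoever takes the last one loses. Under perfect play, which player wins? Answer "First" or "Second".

First

Mark each pile size as W (mover wins) or L (mover loses):
i:   0  1  2  3  4  5  6  7  8  9 10 11 12 13 14 15 16 17 18 19 20 21 22 23 24
     W  L  W  L  W  L  W  W  W  W  W  W  W  L  W  L  W  L  W  W  W  W  W  W  W
Position 24 is W, so the first player wins.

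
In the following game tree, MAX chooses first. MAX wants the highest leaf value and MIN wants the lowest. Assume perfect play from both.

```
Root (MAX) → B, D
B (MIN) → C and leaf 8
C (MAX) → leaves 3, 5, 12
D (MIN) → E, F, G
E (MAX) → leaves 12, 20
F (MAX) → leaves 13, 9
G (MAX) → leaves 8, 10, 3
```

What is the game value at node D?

10

E: max(12, 20) = 20
F: max(13, 9) = 13
G: max(8, 10, 3) = 10
D: min(20, 13, 10) = 10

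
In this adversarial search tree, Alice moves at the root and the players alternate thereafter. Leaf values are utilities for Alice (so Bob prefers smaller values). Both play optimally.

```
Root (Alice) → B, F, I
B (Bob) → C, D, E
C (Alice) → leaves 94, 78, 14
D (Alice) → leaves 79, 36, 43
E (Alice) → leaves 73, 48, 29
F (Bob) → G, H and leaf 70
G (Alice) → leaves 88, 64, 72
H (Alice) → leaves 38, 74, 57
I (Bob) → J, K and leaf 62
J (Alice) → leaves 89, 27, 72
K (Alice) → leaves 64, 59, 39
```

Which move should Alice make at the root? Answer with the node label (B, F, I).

C (Alice): max(94, 78, 14) = 94
D (Alice): max(79, 36, 43) = 79
E (Alice): max(73, 48, 29) = 73
B (Bob): min(94, 79, 73) = 73
G (Alice): max(88, 64, 72) = 88
H (Alice): max(38, 74, 57) = 74
F (Bob): min(88, 74, 70) = 70
J (Alice): max(89, 27, 72) = 89
K (Alice): max(64, 59, 39) = 64
I (Bob): min(89, 64, 62) = 62
Root (Alice): max(73, 70, 62) = 73
Alice picks the child with the highest value: B (value 73).

B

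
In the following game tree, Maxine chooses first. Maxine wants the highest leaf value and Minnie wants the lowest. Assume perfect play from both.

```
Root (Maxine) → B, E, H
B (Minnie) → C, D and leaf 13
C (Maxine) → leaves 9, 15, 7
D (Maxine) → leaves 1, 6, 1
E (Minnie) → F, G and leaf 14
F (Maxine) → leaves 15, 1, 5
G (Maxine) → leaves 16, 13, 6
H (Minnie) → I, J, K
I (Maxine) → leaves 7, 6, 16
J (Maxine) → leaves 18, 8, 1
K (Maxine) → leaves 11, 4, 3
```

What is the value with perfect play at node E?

14

F: max(15, 1, 5) = 15
G: max(16, 13, 6) = 16
E: min(15, 16, 14) = 14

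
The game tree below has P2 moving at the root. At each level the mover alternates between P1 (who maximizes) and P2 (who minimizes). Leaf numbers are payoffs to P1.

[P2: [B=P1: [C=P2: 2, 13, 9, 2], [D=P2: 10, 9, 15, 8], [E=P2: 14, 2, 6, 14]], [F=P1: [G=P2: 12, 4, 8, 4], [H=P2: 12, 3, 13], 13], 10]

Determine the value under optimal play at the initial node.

8

C (P2): min(2, 13, 9, 2) = 2
D (P2): min(10, 9, 15, 8) = 8
E (P2): min(14, 2, 6, 14) = 2
B (P1): max(2, 8, 2) = 8
G (P2): min(12, 4, 8, 4) = 4
H (P2): min(12, 3, 13) = 3
F (P1): max(4, 3, 13) = 13
Root (P2): min(8, 13, 10) = 8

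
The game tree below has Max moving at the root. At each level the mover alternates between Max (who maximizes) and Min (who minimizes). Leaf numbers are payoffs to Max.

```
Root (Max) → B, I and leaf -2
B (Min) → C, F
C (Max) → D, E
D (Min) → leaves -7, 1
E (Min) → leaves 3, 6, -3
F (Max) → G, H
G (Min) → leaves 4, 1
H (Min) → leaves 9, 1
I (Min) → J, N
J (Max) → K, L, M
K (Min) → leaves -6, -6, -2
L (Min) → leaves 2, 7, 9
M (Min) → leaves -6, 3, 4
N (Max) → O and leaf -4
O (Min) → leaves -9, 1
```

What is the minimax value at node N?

-4

O: min(-9, 1) = -9
N: max(-9, -4) = -4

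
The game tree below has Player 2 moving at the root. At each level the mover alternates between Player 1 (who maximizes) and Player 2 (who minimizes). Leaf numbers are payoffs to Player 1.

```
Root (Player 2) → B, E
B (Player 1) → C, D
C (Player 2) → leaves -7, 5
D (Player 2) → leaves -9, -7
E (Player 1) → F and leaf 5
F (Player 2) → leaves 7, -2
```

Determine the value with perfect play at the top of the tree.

-7

C (Player 2): min(-7, 5) = -7
D (Player 2): min(-9, -7) = -9
B (Player 1): max(-7, -9) = -7
F (Player 2): min(7, -2) = -2
E (Player 1): max(-2, 5) = 5
Root (Player 2): min(-7, 5) = -7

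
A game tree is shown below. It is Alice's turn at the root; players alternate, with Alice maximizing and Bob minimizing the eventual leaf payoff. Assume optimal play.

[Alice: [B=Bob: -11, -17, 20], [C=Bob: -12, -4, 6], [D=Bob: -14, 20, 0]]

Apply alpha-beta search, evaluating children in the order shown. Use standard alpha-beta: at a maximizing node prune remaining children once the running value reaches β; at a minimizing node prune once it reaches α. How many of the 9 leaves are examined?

B [α=-∞,β=+∞]: v=-17
C [α=-17,β=+∞]: v=-12
D [α=-12,β=+∞]: v=-14 after child 1 ≤ α → α-cutoff, skip 2
Root [α=-∞,β=+∞]: v=-12
Leaves evaluated: 7 of 9.

7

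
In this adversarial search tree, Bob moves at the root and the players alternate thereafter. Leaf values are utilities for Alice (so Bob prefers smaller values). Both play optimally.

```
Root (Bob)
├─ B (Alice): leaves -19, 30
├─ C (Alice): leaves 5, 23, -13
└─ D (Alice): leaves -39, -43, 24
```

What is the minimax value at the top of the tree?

23

B (Alice): max(-19, 30) = 30
C (Alice): max(5, 23, -13) = 23
D (Alice): max(-39, -43, 24) = 24
Root (Bob): min(30, 23, 24) = 23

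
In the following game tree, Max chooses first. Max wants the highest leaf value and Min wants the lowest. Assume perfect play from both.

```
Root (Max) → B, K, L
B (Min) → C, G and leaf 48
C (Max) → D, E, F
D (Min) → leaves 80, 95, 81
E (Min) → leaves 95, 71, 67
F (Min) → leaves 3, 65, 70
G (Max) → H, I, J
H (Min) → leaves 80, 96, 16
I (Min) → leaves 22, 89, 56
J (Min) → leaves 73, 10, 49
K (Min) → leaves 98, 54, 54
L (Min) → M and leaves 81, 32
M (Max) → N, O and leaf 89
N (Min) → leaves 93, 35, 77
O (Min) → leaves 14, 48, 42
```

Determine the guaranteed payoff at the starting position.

D (Min): min(80, 95, 81) = 80
E (Min): min(95, 71, 67) = 67
F (Min): min(3, 65, 70) = 3
C (Max): max(80, 67, 3) = 80
H (Min): min(80, 96, 16) = 16
I (Min): min(22, 89, 56) = 22
J (Min): min(73, 10, 49) = 10
G (Max): max(16, 22, 10) = 22
B (Min): min(80, 22, 48) = 22
K (Min): min(98, 54, 54) = 54
N (Min): min(93, 35, 77) = 35
O (Min): min(14, 48, 42) = 14
M (Max): max(35, 14, 89) = 89
L (Min): min(89, 81, 32) = 32
Root (Max): max(22, 54, 32) = 54

54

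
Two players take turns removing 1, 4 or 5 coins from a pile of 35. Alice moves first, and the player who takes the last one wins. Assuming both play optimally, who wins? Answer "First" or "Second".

i:   0  1  2  3  4  5  6  7  8  9 10 11 12 13 14 15 16 17 18 19 20 21 22 23 24 25 26 27 28 29 30 31 32 33 34 35
     L  W  L  W  W  W  W  W  L  W  L  W  W  W  W  W  L  W  L  W  W  W  W  W  L  W  L  W  W  W  W  W  L  W  L  W
Position 35 is W, so the first player wins.

First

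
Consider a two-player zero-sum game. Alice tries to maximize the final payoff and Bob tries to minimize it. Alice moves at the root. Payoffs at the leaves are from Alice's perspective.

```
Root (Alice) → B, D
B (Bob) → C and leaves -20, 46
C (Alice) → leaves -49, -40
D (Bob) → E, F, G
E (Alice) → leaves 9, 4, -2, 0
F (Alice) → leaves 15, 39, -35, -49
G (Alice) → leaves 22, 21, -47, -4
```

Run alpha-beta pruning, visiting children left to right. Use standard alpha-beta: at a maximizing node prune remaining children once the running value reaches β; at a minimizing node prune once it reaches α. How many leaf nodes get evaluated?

10

C [α=-∞,β=+∞]: v=-40
B [α=-∞,β=+∞]: v=-40
E [α=-40,β=+∞]: v=9
F [α=-40,β=9]: v=15 after child 1 ≥ β → β-cutoff, skip 3
G [α=-40,β=9]: v=22 after child 1 ≥ β → β-cutoff, skip 3
D [α=-40,β=+∞]: v=9
Root [α=-∞,β=+∞]: v=9
Leaves evaluated: 10 of 16.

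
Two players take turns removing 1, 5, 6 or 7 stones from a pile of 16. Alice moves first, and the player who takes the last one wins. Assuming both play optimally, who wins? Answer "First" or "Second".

i:   0  1  2  3  4  5  6  7  8  9 10 11 12 13 14 15 16
     L  W  L  W  L  W  W  W  W  W  W  W  L  W  L  W  L
Position 16 is L, so the second player wins.

Second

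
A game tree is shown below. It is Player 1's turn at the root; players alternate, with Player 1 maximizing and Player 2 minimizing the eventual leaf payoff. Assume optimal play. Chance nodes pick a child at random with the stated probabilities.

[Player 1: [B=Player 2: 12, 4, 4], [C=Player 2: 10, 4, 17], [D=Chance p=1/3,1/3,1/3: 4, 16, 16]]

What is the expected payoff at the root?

12

B (Player 2): min(12, 4, 4) = 4
C (Player 2): min(10, 4, 17) = 4
D (Chance): 1/3·4 + 1/3·16 + 1/3·16 = 12
Root (Player 1): max(4, 4, 12) = 12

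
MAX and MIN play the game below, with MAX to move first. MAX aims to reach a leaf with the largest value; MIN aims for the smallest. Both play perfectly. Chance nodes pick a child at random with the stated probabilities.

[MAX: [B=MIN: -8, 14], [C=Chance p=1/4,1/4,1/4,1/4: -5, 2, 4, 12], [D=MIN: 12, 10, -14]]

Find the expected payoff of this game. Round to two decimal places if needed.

B (MIN): min(-8, 14) = -8
C (Chance): 1/4·-5 + 1/4·2 + 1/4·4 + 1/4·12 = 3.25
D (MIN): min(12, 10, -14) = -14
Root (MAX): max(-8, 3.25, -14) = 3.25

3.25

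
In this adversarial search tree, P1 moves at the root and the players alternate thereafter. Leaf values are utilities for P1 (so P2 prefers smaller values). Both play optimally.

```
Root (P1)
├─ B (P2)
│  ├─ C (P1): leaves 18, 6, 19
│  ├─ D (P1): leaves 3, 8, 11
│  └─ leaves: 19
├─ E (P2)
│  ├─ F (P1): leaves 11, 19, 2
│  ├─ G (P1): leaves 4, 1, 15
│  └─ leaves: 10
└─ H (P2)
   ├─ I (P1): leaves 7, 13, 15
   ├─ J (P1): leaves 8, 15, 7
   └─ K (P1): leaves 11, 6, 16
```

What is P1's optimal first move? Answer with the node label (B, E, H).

C (P1): max(18, 6, 19) = 19
D (P1): max(3, 8, 11) = 11
B (P2): min(19, 11, 19) = 11
F (P1): max(11, 19, 2) = 19
G (P1): max(4, 1, 15) = 15
E (P2): min(19, 15, 10) = 10
I (P1): max(7, 13, 15) = 15
J (P1): max(8, 15, 7) = 15
K (P1): max(11, 6, 16) = 16
H (P2): min(15, 15, 16) = 15
Root (P1): max(11, 10, 15) = 15
P1 picks the child with the highest value: H (value 15).

H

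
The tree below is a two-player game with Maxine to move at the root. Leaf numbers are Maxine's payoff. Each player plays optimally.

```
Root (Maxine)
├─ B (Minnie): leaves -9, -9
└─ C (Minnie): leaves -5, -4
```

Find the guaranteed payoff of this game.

-5

B (Minnie): min(-9, -9) = -9
C (Minnie): min(-5, -4) = -5
Root (Maxine): max(-9, -5) = -5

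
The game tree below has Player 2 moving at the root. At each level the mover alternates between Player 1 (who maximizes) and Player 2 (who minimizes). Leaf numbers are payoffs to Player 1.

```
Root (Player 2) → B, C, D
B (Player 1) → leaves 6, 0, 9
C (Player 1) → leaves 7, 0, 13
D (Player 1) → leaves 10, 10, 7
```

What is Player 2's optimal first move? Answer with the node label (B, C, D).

B

B (Player 1): max(6, 0, 9) = 9
C (Player 1): max(7, 0, 13) = 13
D (Player 1): max(10, 10, 7) = 10
Root (Player 2): min(9, 13, 10) = 9
Player 2 picks the child with the lowest value: B (value 9).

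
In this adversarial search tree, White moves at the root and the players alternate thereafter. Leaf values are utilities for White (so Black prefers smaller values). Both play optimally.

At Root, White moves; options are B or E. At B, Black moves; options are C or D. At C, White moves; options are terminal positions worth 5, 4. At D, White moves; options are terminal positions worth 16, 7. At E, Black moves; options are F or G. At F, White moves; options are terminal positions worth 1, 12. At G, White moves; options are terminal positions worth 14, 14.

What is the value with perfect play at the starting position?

12

C (White): max(5, 4) = 5
D (White): max(16, 7) = 16
B (Black): min(5, 16) = 5
F (White): max(1, 12) = 12
G (White): max(14, 14) = 14
E (Black): min(12, 14) = 12
Root (White): max(5, 12) = 12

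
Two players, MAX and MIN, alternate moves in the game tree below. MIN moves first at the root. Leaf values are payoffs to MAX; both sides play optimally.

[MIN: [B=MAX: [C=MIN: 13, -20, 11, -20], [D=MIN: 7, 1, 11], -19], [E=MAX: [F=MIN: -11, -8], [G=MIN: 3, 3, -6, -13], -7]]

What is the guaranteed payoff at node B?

C: min(13, -20, 11, -20) = -20
D: min(7, 1, 11) = 1
B: max(-20, 1, -19) = 1

1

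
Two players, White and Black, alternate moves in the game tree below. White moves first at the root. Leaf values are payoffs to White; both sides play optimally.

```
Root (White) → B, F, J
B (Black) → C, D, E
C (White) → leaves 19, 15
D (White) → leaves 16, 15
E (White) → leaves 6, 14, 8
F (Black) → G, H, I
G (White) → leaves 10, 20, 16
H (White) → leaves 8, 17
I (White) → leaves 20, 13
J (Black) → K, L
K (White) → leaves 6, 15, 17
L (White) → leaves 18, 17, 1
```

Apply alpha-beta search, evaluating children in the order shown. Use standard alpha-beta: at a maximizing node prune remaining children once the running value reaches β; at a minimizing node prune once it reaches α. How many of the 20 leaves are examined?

C [α=-∞,β=+∞]: v=19
D [α=-∞,β=19]: v=16
E [α=-∞,β=16]: v=14
B [α=-∞,β=+∞]: v=14
G [α=14,β=+∞]: v=20
H [α=14,β=20]: v=17
I [α=14,β=17]: v=20 after child 1 ≥ β → β-cutoff, skip 1
F [α=14,β=+∞]: v=17
K [α=17,β=+∞]: v=17
J [α=17,β=+∞]: v=17 after child 1 ≤ α → α-cutoff, skip 1
Root [α=-∞,β=+∞]: v=17
Leaves evaluated: 16 of 20.

16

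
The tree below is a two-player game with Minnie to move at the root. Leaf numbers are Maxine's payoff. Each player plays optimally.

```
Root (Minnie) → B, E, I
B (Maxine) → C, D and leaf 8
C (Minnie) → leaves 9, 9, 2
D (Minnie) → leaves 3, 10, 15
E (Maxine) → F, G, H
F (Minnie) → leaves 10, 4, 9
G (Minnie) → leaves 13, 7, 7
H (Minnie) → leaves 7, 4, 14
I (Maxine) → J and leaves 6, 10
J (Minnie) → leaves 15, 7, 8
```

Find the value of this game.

C (Minnie): min(9, 9, 2) = 2
D (Minnie): min(3, 10, 15) = 3
B (Maxine): max(2, 3, 8) = 8
F (Minnie): min(10, 4, 9) = 4
G (Minnie): min(13, 7, 7) = 7
H (Minnie): min(7, 4, 14) = 4
E (Maxine): max(4, 7, 4) = 7
J (Minnie): min(15, 7, 8) = 7
I (Maxine): max(7, 6, 10) = 10
Root (Minnie): min(8, 7, 10) = 7

7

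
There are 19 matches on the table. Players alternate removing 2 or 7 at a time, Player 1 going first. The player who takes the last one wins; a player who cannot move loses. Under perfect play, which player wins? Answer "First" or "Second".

Second

Positions where the player to move wins (W) vs loses (L):
i:   0  1  2  3  4  5  6  7  8  9 10 11 12 13 14 15 16 17 18 19
     L  L  W  W  L  L  W  W  W  L  L  W  W  L  L  W  W  W  L  L
Position 19 is L, so the second player wins.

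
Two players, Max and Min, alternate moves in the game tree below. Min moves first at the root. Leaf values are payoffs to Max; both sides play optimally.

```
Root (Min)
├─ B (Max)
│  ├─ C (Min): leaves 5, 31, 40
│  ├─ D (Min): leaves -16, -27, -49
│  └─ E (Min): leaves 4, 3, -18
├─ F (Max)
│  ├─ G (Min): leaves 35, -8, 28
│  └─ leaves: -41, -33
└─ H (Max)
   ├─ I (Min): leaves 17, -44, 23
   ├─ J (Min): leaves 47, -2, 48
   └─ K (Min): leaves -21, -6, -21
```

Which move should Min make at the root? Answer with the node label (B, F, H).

C (Min): min(5, 31, 40) = 5
D (Min): min(-16, -27, -49) = -49
E (Min): min(4, 3, -18) = -18
B (Max): max(5, -49, -18) = 5
G (Min): min(35, -8, 28) = -8
F (Max): max(-8, -41, -33) = -8
I (Min): min(17, -44, 23) = -44
J (Min): min(47, -2, 48) = -2
K (Min): min(-21, -6, -21) = -21
H (Max): max(-44, -2, -21) = -2
Root (Min): min(5, -8, -2) = -8
Min picks the child with the lowest value: F (value -8).

F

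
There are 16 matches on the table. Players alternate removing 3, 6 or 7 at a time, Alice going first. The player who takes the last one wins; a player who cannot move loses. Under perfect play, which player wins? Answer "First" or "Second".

First

i:   0  1  2  3  4  5  6  7  8  9 10 11 12 13 14 15 16
     L  L  L  W  W  W  W  W  W  W  L  L  L  W  W  W  W
Position 16 is W, so the first player wins.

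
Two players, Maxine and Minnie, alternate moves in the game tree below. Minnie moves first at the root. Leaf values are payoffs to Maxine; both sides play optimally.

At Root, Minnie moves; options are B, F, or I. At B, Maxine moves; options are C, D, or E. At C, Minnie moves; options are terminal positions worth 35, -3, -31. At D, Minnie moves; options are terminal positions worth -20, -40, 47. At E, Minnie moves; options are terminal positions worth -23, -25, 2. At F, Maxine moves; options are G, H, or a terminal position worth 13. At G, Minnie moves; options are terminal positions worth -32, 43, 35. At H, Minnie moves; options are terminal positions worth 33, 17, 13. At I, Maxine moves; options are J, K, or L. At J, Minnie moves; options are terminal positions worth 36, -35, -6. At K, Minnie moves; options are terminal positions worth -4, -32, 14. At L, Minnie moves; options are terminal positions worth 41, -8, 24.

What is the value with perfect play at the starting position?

C (Minnie): min(35, -3, -31) = -31
D (Minnie): min(-20, -40, 47) = -40
E (Minnie): min(-23, -25, 2) = -25
B (Maxine): max(-31, -40, -25) = -25
G (Minnie): min(-32, 43, 35) = -32
H (Minnie): min(33, 17, 13) = 13
F (Maxine): max(-32, 13, 13) = 13
J (Minnie): min(36, -35, -6) = -35
K (Minnie): min(-4, -32, 14) = -32
L (Minnie): min(41, -8, 24) = -8
I (Maxine): max(-35, -32, -8) = -8
Root (Minnie): min(-25, 13, -8) = -25

-25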